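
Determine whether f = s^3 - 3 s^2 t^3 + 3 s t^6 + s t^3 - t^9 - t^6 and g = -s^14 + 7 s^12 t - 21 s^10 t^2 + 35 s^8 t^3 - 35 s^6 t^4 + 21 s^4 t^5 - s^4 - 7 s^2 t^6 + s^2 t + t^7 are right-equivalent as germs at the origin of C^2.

The Hessian of f at 0 has rank 0. Corank 2; j^3 = s^3 is a perfect cube, so E-series; the 4-jet and mu = 7 give E_7. The Hessian of g at 0 has rank 0. Corank 2; j^3 = s^2*t has shape L^2 M (L != M), so D-series; mu = 8 gives D_8. f is E_7 but g is D_8, hence not right-equivalent.

No.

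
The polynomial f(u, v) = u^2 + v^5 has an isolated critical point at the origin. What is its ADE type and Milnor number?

Type A_4, Milnor number mu = 4.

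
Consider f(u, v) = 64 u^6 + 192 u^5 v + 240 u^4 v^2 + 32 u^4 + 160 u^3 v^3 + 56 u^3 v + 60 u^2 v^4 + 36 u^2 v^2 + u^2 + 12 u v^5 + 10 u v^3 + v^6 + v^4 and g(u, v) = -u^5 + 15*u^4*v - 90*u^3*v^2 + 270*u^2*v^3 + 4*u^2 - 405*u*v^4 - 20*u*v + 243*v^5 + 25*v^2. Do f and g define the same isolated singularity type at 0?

The Hessian of f at 0 has rank 1. Corank 1: A-series; mu = 3 gives A_3. The Hessian of g at 0 has rank 1. Corank 1: A-series; mu = 4 gives A_4. f is A_3 but g is A_4, hence not right-equivalent.

No.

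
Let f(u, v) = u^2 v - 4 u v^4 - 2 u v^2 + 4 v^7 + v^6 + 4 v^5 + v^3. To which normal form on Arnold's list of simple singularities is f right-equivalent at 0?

D7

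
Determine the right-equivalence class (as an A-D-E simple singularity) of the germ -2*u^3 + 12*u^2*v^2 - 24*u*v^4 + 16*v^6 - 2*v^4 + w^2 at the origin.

The Hessian of f at 0 has rank 1. Corank 2; j^3 = -2*u^3 is a perfect cube, so E-series; the 4-jet and mu = 6 give E_6.

E_{6}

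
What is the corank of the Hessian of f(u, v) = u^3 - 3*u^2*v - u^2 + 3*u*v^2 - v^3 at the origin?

1

Hessian at 0 has rank 1.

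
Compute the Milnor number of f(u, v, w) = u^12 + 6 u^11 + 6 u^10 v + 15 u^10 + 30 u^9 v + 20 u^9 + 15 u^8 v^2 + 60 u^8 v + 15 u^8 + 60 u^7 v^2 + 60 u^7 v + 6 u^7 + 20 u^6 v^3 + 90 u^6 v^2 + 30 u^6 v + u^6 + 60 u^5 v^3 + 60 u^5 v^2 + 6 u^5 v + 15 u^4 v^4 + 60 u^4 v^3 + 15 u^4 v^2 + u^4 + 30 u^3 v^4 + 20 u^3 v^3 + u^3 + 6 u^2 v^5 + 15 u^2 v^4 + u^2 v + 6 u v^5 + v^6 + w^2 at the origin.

The Hessian of f at 0 is [[0, 0, 0], [0, 0, 0], [0, 0, 2]] with rank 1, so corank 2. A Groebner basis of the Jacobian ideal J(f) in C{u,v,w} is {-u*v/6 + v^5, u*v^2, u^2 + u*v, w}; counting standard monomials gives mu = 7. Corank 2; j^3 = u^2*(u + v) has shape L^2 M (L != M), so D-series; mu = 7 gives D_7.

7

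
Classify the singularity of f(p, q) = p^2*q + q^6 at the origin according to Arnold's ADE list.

D_{7}

The Hessian of f at 0 has rank 0. Corank 2; j^3 = p^2*q has shape L^2 M (L != M), so D-series; mu = 7 gives D_7.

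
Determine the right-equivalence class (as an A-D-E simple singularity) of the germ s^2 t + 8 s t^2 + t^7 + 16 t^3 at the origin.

D_{8}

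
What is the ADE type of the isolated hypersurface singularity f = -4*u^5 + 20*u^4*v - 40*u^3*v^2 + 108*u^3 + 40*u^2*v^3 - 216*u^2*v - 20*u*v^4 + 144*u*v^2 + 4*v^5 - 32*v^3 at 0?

The Hessian of f at 0 has rank 0. Corank 2; j^3 = 4*(3*u - 2*v)^3 is a perfect cube, so E-series; the 5-jet and mu = 8 give E_8.

E_{8}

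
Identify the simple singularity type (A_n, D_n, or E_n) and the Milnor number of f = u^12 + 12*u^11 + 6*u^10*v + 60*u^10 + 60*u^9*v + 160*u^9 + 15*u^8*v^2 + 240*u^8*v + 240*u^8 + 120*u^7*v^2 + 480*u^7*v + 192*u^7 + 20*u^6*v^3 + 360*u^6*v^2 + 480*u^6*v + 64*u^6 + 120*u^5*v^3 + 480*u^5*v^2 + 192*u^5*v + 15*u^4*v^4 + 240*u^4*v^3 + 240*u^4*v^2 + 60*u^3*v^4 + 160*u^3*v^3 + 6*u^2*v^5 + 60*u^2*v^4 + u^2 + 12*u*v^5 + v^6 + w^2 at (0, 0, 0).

The Hessian of f at 0 has rank 2. Corank 1: A-series; mu = 5 gives A_5.

Type A5, Milnor number mu = 5.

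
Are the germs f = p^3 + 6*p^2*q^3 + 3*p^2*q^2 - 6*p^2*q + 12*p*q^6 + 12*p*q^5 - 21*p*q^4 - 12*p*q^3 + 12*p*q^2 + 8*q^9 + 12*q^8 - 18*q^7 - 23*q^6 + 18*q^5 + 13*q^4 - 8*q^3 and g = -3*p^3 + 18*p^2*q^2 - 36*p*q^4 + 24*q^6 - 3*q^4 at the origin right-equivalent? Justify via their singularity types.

Yes.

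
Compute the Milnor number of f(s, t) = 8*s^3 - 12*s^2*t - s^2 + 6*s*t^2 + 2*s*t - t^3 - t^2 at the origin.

2

The Hessian of f at 0 has rank 1. Corank 1: A-series; mu = 2 gives A_2.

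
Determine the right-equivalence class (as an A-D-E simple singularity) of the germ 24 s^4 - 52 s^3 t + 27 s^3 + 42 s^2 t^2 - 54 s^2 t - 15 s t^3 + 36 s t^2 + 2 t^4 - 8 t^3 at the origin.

E_7

The Hessian of f at 0 has rank 0. Corank 2; j^3 = (3*s - 2*t)^3 is a perfect cube, so E-series; the 4-jet and mu = 7 give E_7.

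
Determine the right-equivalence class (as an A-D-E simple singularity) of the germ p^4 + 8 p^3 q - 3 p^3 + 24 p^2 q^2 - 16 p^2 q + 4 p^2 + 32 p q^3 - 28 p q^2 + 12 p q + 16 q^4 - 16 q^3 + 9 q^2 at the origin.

A2

The Hessian of f at 0 has rank 1. Corank 1: A-series; mu = 2 gives A_2.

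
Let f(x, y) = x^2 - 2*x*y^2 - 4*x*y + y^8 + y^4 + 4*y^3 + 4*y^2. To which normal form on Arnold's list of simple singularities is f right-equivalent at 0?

The Hessian of f at 0 is [[2, -4], [-4, 8]] with rank 1, so corank 1. A Groebner basis of the Jacobian ideal J(f) in C{x,y} is {x^4 - 24*x^3 + 112*x^2*y - 176*x^2 + 448*x*y - 192*x + 384*y, x^3*y - 6*x^3 + 24*x^2*y - 32*x^2 + 80*x*y - 32*x + 64*y, -x + y^2 + 2*y}; counting standard monomials gives mu = 7. Corank 1: A-series; mu = 7 gives A_7.

A_{7}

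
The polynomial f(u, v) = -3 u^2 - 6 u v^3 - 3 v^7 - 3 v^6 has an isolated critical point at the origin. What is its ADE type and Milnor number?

Type A6, Milnor number mu = 6.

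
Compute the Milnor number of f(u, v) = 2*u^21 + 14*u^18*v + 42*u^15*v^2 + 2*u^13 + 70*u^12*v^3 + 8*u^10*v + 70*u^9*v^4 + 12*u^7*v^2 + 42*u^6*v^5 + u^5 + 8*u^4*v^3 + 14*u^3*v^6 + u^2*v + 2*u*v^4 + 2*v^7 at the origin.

8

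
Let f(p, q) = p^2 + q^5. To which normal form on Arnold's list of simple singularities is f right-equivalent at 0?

A4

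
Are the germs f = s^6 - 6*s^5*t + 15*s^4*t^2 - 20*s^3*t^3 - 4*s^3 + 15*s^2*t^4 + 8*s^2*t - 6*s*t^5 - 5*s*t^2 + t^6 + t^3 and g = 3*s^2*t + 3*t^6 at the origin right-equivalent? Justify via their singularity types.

Yes.

The Hessian of f at 0 is [[0, 0], [0, 0]] with rank 0, so corank 2. A Groebner basis of the Jacobian ideal J(f) in C{s,t} is {32*s*t/3 + t^5 - 16*t^2/3, s*t^2 - t^3/2, s^2 - 3*s*t/2 + t^2/2}; counting standard monomials gives mu = 7. Corank 2; j^3 = -(s - t)*(2*s - t)^2 has shape L^2 M (L != M), so D-series; mu = 7 gives D_7. The Hessian of g at 0 is [[0, 0], [0, 0]] with rank 0, so corank 2. A Groebner basis of the Jacobian ideal J(g) in C{s,t} is {s^2/6 + t^5, s^3, s*t}; counting standard monomials gives mu = 7. Corank 2; j^3 = 3*s^2*t has shape L^2 M (L != M), so D-series; mu = 7 gives D_7. Both have type D_7, hence right-equivalent.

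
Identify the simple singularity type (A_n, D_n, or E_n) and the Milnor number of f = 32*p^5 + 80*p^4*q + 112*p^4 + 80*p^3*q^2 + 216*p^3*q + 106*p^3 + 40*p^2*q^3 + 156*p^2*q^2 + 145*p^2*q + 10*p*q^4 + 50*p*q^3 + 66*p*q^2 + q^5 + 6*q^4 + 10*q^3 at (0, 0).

Type D4, Milnor number mu = 4.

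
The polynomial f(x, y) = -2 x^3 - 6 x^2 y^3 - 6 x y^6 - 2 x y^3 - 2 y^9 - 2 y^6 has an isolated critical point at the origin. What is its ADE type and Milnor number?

The Hessian of f at 0 is [[0, 0], [0, 0]] with rank 0, so corank 2. A Groebner basis of the Jacobian ideal J(f) in C{x,y} is {x^3, x*y^2, 3*x^2 + y^3}; counting standard monomials gives mu = 7. Corank 2; j^3 = -2*x^3 is a perfect cube, so E-series; the 4-jet and mu = 7 give E_7.

Type E_{7}, Milnor number mu = 7.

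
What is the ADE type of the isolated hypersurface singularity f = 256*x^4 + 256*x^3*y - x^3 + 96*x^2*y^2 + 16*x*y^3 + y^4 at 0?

E_6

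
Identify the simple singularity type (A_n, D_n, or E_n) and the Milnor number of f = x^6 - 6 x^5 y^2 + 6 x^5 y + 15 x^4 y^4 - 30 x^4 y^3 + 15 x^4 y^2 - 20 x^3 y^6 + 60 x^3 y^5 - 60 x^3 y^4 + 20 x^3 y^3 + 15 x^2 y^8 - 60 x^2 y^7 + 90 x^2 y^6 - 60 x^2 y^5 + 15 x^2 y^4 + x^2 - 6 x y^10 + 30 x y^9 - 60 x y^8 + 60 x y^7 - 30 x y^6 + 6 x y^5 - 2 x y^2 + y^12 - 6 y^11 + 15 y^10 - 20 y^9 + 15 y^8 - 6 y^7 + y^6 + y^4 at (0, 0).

Type A_{5}, Milnor number mu = 5.

The Hessian of f at 0 has rank 1. Corank 1: A-series; mu = 5 gives A_5.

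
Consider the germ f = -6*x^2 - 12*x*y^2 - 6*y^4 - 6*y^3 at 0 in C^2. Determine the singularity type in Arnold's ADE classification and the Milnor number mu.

The Hessian of f at 0 has rank 1. Corank 1: A-series; mu = 2 gives A_2.

Type A_{2}, Milnor number mu = 2.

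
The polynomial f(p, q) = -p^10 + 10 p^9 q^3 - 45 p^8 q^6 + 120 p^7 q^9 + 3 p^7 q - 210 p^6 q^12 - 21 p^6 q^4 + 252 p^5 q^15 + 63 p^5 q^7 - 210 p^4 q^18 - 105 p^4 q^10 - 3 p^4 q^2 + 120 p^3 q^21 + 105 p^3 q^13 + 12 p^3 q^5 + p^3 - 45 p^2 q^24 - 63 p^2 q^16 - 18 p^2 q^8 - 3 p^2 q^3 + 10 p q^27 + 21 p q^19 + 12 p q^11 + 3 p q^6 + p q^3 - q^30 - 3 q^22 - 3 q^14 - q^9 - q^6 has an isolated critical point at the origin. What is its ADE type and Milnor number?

Type E_{7}, Milnor number mu = 7.

The Hessian of f at 0 has rank 0. Corank 2; j^3 = p^3 is a perfect cube, so E-series; the 4-jet and mu = 7 give E_7.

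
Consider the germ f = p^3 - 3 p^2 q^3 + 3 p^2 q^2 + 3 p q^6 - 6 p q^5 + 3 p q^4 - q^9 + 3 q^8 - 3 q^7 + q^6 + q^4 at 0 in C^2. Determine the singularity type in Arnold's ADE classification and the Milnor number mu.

Type E_6, Milnor number mu = 6.

The Hessian of f at 0 is [[0, 0], [0, 0]] with rank 0, so corank 2. A Groebner basis of the Jacobian ideal J(f) in C{p,q} is {p^3, p^2*q, p^2/2 + p*q^2, q^3}; counting standard monomials gives mu = 6. Corank 2; j^3 = p^3 is a perfect cube, so E-series; the 4-jet and mu = 6 give E_6.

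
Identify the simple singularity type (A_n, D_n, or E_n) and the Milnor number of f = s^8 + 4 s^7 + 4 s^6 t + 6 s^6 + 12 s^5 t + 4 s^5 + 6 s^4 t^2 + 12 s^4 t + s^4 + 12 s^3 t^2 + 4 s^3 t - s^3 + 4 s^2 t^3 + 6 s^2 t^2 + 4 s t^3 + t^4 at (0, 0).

The Hessian of f at 0 has rank 0. Corank 2; j^3 = -s^3 is a perfect cube, so E-series; the 4-jet and mu = 6 give E_6.

Type E_6, Milnor number mu = 6.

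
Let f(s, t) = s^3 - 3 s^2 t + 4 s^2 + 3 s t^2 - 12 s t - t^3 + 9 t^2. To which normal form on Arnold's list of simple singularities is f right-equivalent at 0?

The Hessian of f at 0 is [[8, -12], [-12, 18]] with rank 1, so corank 1. A Groebner basis of the Jacobian ideal J(f) in C{s,t} is {t^2, s - 3*t/2}; counting standard monomials gives mu = 2. Corank 1: A-series; mu = 2 gives A_2.

A2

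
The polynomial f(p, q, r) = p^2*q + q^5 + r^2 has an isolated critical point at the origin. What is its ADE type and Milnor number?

Type D_{6}, Milnor number mu = 6.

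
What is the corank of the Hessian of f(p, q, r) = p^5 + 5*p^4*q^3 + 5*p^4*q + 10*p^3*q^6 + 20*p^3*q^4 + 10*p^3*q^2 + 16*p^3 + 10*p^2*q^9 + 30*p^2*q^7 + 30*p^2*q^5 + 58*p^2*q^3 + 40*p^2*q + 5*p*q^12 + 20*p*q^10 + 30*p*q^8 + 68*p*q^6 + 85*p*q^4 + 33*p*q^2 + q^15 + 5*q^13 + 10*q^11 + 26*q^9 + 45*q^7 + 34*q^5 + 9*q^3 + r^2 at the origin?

Hessian at 0 has rank 1.

2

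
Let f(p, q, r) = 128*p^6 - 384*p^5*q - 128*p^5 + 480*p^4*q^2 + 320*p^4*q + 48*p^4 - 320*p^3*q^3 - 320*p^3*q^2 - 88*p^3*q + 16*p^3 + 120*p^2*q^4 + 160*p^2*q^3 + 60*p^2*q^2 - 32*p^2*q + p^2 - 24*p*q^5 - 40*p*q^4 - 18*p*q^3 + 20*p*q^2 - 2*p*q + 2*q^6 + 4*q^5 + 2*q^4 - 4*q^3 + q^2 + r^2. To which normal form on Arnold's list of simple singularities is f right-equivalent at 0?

A5

The Hessian of f at 0 is [[2, -2, 0], [-2, 2, 0], [0, 0, 2]] with rank 2, so corank 1. A Groebner basis of the Jacobian ideal J(f) in C{p,q,r} is {p*q^2 + 146*p*q/71 + 13*p/71 - 120*q^2/71 - 13*q/71, 180*p*q/71 + 17*p/71 + q^3 - 146*q^2/71 - 17*q/71, p^2 - 74*p*q/71 + 8*p/71 + 19*q^2/71 - 8*q/71, r}; counting standard monomials gives mu = 5. Corank 1: A-series; mu = 5 gives A_5.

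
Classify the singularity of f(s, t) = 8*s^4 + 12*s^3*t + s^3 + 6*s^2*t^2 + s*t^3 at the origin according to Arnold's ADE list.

The Hessian of f at 0 has rank 0. Corank 2; j^3 = s^3 is a perfect cube, so E-series; the 4-jet and mu = 7 give E_7.

E_7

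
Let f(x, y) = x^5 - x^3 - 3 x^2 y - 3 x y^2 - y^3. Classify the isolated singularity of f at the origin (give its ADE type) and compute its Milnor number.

Type E8, Milnor number mu = 8.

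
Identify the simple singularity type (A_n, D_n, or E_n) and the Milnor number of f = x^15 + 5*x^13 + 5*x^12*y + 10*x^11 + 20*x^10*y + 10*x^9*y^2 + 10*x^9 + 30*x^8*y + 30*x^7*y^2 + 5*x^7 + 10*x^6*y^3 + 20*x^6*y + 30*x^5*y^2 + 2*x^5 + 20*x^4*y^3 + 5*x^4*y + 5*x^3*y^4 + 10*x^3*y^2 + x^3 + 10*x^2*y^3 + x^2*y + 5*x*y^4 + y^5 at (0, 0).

Type D_6, Milnor number mu = 6.

The Hessian of f at 0 is [[0, 0], [0, 0]] with rank 0, so corank 2. A Groebner basis of the Jacobian ideal J(f) in C{x,y} is {-x*y/5 + y^4, x*y^2, x^2 + x*y}; counting standard monomials gives mu = 6. Corank 2; j^3 = x^2*(x + y) has shape L^2 M (L != M), so D-series; mu = 6 gives D_6.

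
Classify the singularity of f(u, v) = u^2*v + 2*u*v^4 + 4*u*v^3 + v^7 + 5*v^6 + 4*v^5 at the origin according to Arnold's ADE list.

D7

The Hessian of f at 0 has rank 0. Corank 2; j^3 = u^2*v has shape L^2 M (L != M), so D-series; mu = 7 gives D_7.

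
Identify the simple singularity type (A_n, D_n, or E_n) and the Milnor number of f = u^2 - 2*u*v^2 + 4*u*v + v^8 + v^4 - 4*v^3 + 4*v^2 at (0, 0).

Type A_7, Milnor number mu = 7.

The Hessian of f at 0 has rank 1. Corank 1: A-series; mu = 7 gives A_7.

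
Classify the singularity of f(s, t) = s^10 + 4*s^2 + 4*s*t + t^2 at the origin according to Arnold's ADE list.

The Hessian of f at 0 has rank 1. Corank 1: A-series; mu = 9 gives A_9.

A9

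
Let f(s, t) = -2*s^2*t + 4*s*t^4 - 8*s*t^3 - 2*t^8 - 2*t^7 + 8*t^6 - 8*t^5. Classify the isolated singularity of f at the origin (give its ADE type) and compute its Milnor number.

Type D_{9}, Milnor number mu = 9.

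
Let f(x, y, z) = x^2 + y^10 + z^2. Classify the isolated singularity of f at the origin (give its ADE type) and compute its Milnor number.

Type A9, Milnor number mu = 9.

The Hessian of f at 0 has rank 2. Corank 1: A-series; mu = 9 gives A_9.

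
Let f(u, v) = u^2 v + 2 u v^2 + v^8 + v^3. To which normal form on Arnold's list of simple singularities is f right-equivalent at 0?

D_9

The Hessian of f at 0 has rank 0. Corank 2; j^3 = v*(u + v)^2 has shape L^2 M (L != M), so D-series; mu = 9 gives D_9.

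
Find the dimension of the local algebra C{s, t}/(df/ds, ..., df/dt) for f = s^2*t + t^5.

6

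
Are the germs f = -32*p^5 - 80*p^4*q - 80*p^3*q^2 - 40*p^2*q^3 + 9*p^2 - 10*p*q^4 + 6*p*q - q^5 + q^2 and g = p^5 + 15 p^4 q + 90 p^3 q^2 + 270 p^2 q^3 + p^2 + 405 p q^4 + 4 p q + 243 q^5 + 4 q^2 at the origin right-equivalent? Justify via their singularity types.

Yes.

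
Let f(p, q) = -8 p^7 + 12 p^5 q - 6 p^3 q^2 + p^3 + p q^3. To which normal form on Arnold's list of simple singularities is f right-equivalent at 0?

The Hessian of f at 0 has rank 0. Corank 2; j^3 = p^3 is a perfect cube, so E-series; the 4-jet and mu = 7 give E_7.

E7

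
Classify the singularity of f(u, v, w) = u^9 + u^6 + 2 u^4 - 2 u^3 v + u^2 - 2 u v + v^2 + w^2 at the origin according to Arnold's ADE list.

The Hessian of f at 0 is [[2, -2, 0], [-2, 2, 0], [0, 0, 2]] with rank 2, so corank 1. A Groebner basis of the Jacobian ideal J(f) in C{u,v,w} is {-2*u^2 + u*v^3 + 5*u*v - 3*v^2, -3*u^2 + 7*u*v + v^4 - 4*v^2, u^3 + u - v, u^2*v - u*v^2 + u/3 + v^3/3 - v/3, w}; counting standard monomials gives mu = 8. Corank 1: A-series; mu = 8 gives A_8.

A8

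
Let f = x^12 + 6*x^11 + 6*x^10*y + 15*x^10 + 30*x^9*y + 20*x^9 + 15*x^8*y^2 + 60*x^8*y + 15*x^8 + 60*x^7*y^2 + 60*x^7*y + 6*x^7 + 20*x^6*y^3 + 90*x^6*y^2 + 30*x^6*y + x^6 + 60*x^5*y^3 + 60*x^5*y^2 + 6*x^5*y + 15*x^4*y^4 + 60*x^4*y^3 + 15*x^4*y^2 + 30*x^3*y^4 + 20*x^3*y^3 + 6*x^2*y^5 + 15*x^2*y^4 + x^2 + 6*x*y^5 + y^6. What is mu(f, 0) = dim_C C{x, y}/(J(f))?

5

The Hessian of f at 0 has rank 1. Corank 1: A-series; mu = 5 gives A_5.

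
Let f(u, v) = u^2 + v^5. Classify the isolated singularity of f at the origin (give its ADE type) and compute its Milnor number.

Type A_4, Milnor number mu = 4.

The Hessian of f at 0 has rank 1. Corank 1: A-series; mu = 4 gives A_4.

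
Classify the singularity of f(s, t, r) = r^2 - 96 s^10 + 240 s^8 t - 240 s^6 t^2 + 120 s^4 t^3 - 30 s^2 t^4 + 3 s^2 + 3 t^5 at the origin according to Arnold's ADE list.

A_4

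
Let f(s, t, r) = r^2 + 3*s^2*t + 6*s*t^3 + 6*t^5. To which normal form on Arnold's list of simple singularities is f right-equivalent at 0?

The Hessian of f at 0 is [[0, 0, 0], [0, 0, 0], [0, 0, 2]] with rank 1, so corank 2. A Groebner basis of the Jacobian ideal J(f) in C{s,t,r} is {s^3, s^2*t, -s^2/4 + s*t^2, s*t + t^3, r}; counting standard monomials gives mu = 6. Corank 2; j^3 = 3*s^2*t has shape L^2 M (L != M), so D-series; mu = 6 gives D_6.

D6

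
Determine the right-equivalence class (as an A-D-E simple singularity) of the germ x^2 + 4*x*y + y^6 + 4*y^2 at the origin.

The Hessian of f at 0 has rank 1. Corank 1: A-series; mu = 5 gives A_5.

A_5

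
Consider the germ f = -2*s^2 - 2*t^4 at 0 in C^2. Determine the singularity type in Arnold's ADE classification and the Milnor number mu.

Type A_{3}, Milnor number mu = 3.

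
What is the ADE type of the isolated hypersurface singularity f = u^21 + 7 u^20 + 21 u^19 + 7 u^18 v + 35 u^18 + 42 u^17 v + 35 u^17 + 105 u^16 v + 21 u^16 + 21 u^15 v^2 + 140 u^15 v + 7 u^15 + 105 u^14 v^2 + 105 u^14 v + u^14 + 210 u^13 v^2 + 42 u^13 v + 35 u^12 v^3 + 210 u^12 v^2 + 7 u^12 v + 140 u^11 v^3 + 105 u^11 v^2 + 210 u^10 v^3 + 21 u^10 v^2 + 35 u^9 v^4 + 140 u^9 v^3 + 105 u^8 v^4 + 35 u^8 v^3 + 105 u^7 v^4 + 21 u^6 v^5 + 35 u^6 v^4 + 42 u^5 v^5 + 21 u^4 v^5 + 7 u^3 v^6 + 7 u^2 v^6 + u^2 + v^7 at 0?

A6

The Hessian of f at 0 is [[2, 0], [0, 0]] with rank 1, so corank 1. A Groebner basis of the Jacobian ideal J(f) in C{u,v} is {v^6, u}; counting standard monomials gives mu = 6. Corank 1: A-series; mu = 6 gives A_6.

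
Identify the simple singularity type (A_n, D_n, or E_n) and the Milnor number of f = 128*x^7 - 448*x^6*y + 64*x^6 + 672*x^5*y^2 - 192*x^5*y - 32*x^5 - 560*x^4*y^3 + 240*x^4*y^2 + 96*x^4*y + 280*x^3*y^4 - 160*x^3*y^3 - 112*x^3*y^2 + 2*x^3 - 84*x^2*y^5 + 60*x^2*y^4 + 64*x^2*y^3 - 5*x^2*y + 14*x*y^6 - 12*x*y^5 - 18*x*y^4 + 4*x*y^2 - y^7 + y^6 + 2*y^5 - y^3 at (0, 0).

Type D7, Milnor number mu = 7.

The Hessian of f at 0 has rank 0. Corank 2; j^3 = (x - y)^2*(2*x - y) has shape L^2 M (L != M), so D-series; mu = 7 gives D_7.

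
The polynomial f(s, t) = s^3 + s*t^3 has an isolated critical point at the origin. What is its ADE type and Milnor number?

Type E_7, Milnor number mu = 7.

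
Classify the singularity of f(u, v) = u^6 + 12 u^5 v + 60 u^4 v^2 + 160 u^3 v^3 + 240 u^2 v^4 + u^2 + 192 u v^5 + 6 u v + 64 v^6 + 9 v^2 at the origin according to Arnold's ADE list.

A_{5}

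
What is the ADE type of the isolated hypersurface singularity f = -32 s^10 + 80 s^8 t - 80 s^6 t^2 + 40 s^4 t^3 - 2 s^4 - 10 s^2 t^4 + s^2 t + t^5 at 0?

D6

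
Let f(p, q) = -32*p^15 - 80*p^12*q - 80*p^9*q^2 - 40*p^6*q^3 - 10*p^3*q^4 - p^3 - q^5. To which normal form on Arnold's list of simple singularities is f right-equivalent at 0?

E_{8}

The Hessian of f at 0 is [[0, 0], [0, 0]] with rank 0, so corank 2. A Groebner basis of the Jacobian ideal J(f) in C{p,q} is {q^4, p^2}; counting standard monomials gives mu = 8. Corank 2; j^3 = -p^3 is a perfect cube, so E-series; the 5-jet and mu = 8 give E_8.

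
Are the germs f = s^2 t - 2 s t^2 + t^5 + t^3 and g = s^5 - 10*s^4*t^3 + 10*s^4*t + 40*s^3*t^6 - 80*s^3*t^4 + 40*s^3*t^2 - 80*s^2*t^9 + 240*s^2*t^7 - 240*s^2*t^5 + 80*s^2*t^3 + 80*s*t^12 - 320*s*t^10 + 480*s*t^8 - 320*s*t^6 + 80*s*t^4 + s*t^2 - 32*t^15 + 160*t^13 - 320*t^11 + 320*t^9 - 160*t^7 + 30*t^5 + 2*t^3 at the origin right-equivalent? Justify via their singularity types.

The Hessian of f at 0 has rank 0. Corank 2; j^3 = t*(s - t)^2 has shape L^2 M (L != M), so D-series; mu = 6 gives D_6. The Hessian of g at 0 has rank 0. Corank 2; j^3 = t^2*(s + 2*t) has shape L^2 M (L != M), so D-series; mu = 6 gives D_6. Both have type D_6, hence right-equivalent.

Yes.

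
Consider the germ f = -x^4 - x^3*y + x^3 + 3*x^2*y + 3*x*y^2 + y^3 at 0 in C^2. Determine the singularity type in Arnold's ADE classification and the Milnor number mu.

Type E_{7}, Milnor number mu = 7.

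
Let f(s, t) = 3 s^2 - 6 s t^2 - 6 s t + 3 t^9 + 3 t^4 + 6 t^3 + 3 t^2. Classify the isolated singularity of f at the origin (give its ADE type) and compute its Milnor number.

Type A8, Milnor number mu = 8.

The Hessian of f at 0 is [[6, -6], [-6, 6]] with rank 1, so corank 1. A Groebner basis of the Jacobian ideal J(f) in C{s,t} is {s^4 - 4*s^3*t + 6*s^3 - 10*s^2*t + 5*s^2 - 6*s*t + s - t, -s + t^2 + t}; counting standard monomials gives mu = 8. Corank 1: A-series; mu = 8 gives A_8.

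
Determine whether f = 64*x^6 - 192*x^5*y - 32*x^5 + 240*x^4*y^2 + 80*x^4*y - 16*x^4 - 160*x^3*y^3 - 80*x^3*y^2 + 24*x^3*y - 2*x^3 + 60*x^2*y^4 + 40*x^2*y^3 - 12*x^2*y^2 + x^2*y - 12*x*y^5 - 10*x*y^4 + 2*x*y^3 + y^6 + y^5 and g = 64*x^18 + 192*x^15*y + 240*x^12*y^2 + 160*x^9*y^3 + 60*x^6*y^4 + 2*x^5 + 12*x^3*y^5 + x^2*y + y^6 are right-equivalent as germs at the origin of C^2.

The Hessian of f at 0 has rank 0. Corank 2; j^3 = -x^2*(2*x - y) has shape L^2 M (L != M), so D-series; mu = 7 gives D_7. The Hessian of g at 0 has rank 0. Corank 2; j^3 = x^2*y has shape L^2 M (L != M), so D-series; mu = 7 gives D_7. Both have type D_7, hence right-equivalent.

Yes.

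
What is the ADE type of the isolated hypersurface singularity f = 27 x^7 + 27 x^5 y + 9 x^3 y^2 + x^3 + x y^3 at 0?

E7

The Hessian of f at 0 is [[0, 0], [0, 0]] with rank 0, so corank 2. A Groebner basis of the Jacobian ideal J(f) in C{x,y} is {x^3, x*y^2, 3*x^2 + y^3}; counting standard monomials gives mu = 7. Corank 2; j^3 = x^3 is a perfect cube, so E-series; the 4-jet and mu = 7 give E_7.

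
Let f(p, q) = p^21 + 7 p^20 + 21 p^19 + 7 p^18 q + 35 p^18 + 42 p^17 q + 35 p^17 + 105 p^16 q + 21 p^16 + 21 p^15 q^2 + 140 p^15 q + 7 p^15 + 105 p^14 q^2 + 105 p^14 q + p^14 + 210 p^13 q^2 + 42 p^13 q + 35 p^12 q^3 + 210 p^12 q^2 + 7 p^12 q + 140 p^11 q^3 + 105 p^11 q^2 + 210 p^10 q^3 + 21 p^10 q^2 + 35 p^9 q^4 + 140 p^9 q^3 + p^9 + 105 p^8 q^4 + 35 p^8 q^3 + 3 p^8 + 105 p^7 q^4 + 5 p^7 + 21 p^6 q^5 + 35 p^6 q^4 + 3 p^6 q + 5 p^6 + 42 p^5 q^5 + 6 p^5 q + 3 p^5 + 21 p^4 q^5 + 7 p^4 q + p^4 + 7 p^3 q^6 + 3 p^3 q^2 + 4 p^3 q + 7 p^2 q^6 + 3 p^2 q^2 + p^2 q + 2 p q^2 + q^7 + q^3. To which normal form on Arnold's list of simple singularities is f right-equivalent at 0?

The Hessian of f at 0 has rank 0. Corank 2; j^3 = q*(p + q)^2 has shape L^2 M (L != M), so D-series; mu = 8 gives D_8.

D8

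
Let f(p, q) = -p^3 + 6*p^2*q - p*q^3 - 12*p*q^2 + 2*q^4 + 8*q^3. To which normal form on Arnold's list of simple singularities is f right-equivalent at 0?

E7

The Hessian of f at 0 is [[0, 0], [0, 0]] with rank 0, so corank 2. A Groebner basis of the Jacobian ideal J(f) in C{p,q} is {p^3 - 6*p^2*q - 48*p^2 + 192*p*q - 192*q^2, 6*p^2 + p*q^2 - 24*p*q + 24*q^2, 3*p^2 - 12*p*q + q^3 + 12*q^2}; counting standard monomials gives mu = 7. Corank 2; j^3 = -(p - 2*q)^3 is a perfect cube, so E-series; the 4-jet and mu = 7 give E_7.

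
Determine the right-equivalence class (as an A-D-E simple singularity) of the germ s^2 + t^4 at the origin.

A_3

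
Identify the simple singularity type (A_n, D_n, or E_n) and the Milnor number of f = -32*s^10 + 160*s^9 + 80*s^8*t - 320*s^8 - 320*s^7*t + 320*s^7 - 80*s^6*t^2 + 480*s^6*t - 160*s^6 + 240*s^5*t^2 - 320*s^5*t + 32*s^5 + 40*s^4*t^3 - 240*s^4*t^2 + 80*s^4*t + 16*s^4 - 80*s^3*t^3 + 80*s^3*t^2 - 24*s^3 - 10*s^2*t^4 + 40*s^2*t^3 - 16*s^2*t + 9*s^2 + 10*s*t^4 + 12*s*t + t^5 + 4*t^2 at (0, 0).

Type A_{4}, Milnor number mu = 4.

The Hessian of f at 0 has rank 1. Corank 1: A-series; mu = 4 gives A_4.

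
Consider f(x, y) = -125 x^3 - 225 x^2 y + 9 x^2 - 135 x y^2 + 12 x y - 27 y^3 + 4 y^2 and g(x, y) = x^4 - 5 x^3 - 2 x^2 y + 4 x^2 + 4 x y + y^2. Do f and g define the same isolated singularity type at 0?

Yes.

The Hessian of f at 0 is [[18, 12], [12, 8]] with rank 1, so corank 1. A Groebner basis of the Jacobian ideal J(f) in C{x,y} is {y^2, x + 2*y/3}; counting standard monomials gives mu = 2. Corank 1: A-series; mu = 2 gives A_2. The Hessian of g at 0 is [[8, 4], [4, 2]] with rank 1, so corank 1. A Groebner basis of the Jacobian ideal J(g) in C{x,y} is {y^2, x + y/2}; counting standard monomials gives mu = 2. Corank 1: A-series; mu = 2 gives A_2. Both have type A_2, hence right-equivalent.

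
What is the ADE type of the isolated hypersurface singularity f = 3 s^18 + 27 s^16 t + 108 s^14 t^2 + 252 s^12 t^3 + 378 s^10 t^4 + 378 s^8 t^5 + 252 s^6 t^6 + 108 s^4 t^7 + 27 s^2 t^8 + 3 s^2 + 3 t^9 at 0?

The Hessian of f at 0 has rank 1. Corank 1: A-series; mu = 8 gives A_8.

A8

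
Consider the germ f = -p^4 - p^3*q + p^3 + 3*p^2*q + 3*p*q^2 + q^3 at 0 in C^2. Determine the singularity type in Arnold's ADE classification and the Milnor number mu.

The Hessian of f at 0 has rank 0. Corank 2; j^3 = (p + q)^3 is a perfect cube, so E-series; the 4-jet and mu = 7 give E_7.

Type E_{7}, Milnor number mu = 7.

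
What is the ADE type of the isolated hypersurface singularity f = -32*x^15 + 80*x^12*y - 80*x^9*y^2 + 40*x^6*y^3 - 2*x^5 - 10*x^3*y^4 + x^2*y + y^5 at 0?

D_{6}

The Hessian of f at 0 is [[0, 0], [0, 0]] with rank 0, so corank 2. A Groebner basis of the Jacobian ideal J(f) in C{x,y} is {x^2/5 + y^4, x^3, x*y}; counting standard monomials gives mu = 6. Corank 2; j^3 = x^2*y has shape L^2 M (L != M), so D-series; mu = 6 gives D_6.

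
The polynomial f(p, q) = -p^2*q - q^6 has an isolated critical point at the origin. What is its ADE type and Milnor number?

Type D_{7}, Milnor number mu = 7.

The Hessian of f at 0 is [[0, 0], [0, 0]] with rank 0, so corank 2. A Groebner basis of the Jacobian ideal J(f) in C{p,q} is {p^2/6 + q^5, p^3, p*q}; counting standard monomials gives mu = 7. Corank 2; j^3 = -p^2*q has shape L^2 M (L != M), so D-series; mu = 7 gives D_7.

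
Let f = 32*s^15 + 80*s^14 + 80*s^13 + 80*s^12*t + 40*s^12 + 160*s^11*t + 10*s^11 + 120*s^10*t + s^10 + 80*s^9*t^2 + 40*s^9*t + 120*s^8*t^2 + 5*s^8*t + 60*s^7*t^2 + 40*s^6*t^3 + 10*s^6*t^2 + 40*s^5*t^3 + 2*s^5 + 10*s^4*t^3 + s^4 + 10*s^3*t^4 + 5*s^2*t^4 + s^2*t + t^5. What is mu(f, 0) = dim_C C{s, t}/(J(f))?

6

The Hessian of f at 0 is [[0, 0], [0, 0]] with rank 0, so corank 2. A Groebner basis of the Jacobian ideal J(f) in C{s,t} is {s^2/5 + t^4, s^3, s*t}; counting standard monomials gives mu = 6. Corank 2; j^3 = s^2*t has shape L^2 M (L != M), so D-series; mu = 6 gives D_6.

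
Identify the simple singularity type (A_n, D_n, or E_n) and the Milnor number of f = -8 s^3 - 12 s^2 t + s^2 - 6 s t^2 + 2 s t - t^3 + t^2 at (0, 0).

The Hessian of f at 0 has rank 1. Corank 1: A-series; mu = 2 gives A_2.

Type A_2, Milnor number mu = 2.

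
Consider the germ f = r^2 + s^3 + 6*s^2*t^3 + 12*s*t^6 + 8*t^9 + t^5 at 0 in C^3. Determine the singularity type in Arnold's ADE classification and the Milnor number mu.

The Hessian of f at 0 is [[0, 0, 0], [0, 0, 0], [0, 0, 2]] with rank 1, so corank 2. A Groebner basis of the Jacobian ideal J(f) in C{s,t,r} is {s^2/4 + s*t^3, t^4, s^3, s^2*t, r}; counting standard monomials gives mu = 8. Corank 2; j^3 = s^3 is a perfect cube, so E-series; the 5-jet and mu = 8 give E_8.

Type E8, Milnor number mu = 8.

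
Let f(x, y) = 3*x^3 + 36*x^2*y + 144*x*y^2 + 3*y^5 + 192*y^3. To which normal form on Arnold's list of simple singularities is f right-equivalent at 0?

The Hessian of f at 0 is [[0, 0], [0, 0]] with rank 0, so corank 2. A Groebner basis of the Jacobian ideal J(f) in C{x,y} is {y^4, x^2 + 8*x*y + 16*y^2}; counting standard monomials gives mu = 8. Corank 2; j^3 = 3*(x + 4*y)^3 is a perfect cube, so E-series; the 5-jet and mu = 8 give E_8.

E8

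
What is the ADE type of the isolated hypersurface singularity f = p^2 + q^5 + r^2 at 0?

A_{4}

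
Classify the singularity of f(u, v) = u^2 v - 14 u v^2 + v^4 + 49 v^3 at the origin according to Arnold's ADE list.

D_5

The Hessian of f at 0 is [[0, 0], [0, 0]] with rank 0, so corank 2. A Groebner basis of the Jacobian ideal J(f) in C{u,v} is {u^3 + 343*u^2/4 - 16807*v^2/4, u^2/4 + v^3 - 49*v^2/4, u*v - 7*v^2}; counting standard monomials gives mu = 5. Corank 2; j^3 = v*(u - 7*v)^2 has shape L^2 M (L != M), so D-series; mu = 5 gives D_5.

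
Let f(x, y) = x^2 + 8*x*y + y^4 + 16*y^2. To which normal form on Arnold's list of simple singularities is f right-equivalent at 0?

A_3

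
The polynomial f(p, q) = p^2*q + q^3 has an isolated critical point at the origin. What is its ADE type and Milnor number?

The Hessian of f at 0 is [[0, 0], [0, 0]] with rank 0, so corank 2. A Groebner basis of the Jacobian ideal J(f) in C{p,q} is {q^3, p^2 + 3*q^2, p*q}; counting standard monomials gives mu = 4. Corank 2; j^3 = q*(p^2 + q^2) splits into three distinct lines over C (the quadratic factor has nonzero discriminant), so D_4.

Type D_{4}, Milnor number mu = 4.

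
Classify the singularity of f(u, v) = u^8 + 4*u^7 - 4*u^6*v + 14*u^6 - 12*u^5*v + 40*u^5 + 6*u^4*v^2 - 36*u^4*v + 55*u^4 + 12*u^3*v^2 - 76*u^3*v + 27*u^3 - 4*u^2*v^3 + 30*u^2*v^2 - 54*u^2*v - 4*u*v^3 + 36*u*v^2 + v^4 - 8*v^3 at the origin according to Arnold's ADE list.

The Hessian of f at 0 has rank 0. Corank 2; j^3 = (3*u - 2*v)^3 is a perfect cube, so E-series; the 4-jet and mu = 6 give E_6.

E_{6}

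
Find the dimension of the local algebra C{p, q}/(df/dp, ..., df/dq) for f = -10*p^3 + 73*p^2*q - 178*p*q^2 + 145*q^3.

4

The Hessian of f at 0 is [[0, 0], [0, 0]] with rank 0, so corank 2. A Groebner basis of the Jacobian ideal J(f) in C{p,q} is {q^3, p^2 - 71*q^2/11, p*q - 28*q^2/11}; counting standard monomials gives mu = 4. Corank 2; j^3 = -(2*p - 5*q)*(5*p^2 - 24*p*q + 29*q^2) splits into three distinct lines over C (the quadratic factor has nonzero discriminant), so D_4.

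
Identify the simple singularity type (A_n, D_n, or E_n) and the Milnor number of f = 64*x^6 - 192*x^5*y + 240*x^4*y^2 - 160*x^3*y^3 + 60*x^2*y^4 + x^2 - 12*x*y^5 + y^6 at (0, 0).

Type A_5, Milnor number mu = 5.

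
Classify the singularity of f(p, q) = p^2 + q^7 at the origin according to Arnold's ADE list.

The Hessian of f at 0 is [[2, 0], [0, 0]] with rank 1, so corank 1. A Groebner basis of the Jacobian ideal J(f) in C{p,q} is {q^6, p}; counting standard monomials gives mu = 6. Corank 1: A-series; mu = 6 gives A_6.

A6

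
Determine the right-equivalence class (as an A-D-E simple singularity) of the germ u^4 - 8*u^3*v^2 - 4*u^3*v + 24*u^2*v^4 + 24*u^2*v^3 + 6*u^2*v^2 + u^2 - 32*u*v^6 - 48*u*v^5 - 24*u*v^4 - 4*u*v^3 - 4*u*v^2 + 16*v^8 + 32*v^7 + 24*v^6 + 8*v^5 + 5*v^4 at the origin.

The Hessian of f at 0 has rank 1. Corank 1: A-series; mu = 3 gives A_3.

A_3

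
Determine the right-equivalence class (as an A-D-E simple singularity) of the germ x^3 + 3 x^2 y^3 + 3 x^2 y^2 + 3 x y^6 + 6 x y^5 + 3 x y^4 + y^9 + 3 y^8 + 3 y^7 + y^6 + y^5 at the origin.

E_8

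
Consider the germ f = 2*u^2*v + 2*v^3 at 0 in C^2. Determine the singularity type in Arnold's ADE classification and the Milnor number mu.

The Hessian of f at 0 has rank 0. Corank 2; j^3 = 2*v*(u^2 + v^2) splits into three distinct lines over C (the quadratic factor has nonzero discriminant), so D_4.

Type D4, Milnor number mu = 4.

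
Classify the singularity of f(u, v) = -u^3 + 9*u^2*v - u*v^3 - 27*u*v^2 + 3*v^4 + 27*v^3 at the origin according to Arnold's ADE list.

The Hessian of f at 0 is [[0, 0], [0, 0]] with rank 0, so corank 2. A Groebner basis of the Jacobian ideal J(f) in C{u,v} is {u^3 - 9*u^2*v - 162*u^2 + 972*u*v - 1458*v^2, 9*u^2 + u*v^2 - 54*u*v + 81*v^2, 3*u^2 - 18*u*v + v^3 + 27*v^2}; counting standard monomials gives mu = 7. Corank 2; j^3 = -(u - 3*v)^3 is a perfect cube, so E-series; the 4-jet and mu = 7 give E_7.

E7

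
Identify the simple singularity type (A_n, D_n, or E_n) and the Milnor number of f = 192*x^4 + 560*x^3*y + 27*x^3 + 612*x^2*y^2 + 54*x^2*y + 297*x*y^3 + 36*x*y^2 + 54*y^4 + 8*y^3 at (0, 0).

Type E_{7}, Milnor number mu = 7.

The Hessian of f at 0 is [[0, 0], [0, 0]] with rank 0, so corank 2. A Groebner basis of the Jacobian ideal J(f) in C{x,y} is {19683*x^2/16 + 6561*x*y/4 + y^4 + 27*y^3/16 + 2187*y^2/4, x^3 + 459*x^2/8 + 153*x*y/2 + 3*y^3/8 + 51*y^2/2, x^2*y - 891*x^2/16 - 297*x*y/4 - 25*y^3/48 - 99*y^2/4, 81*x^2/2 + x*y^2 + 54*x*y + 13*y^3/18 + 18*y^2}; counting standard monomials gives mu = 7. Corank 2; j^3 = (3*x + 2*y)^3 is a perfect cube, so E-series; the 4-jet and mu = 7 give E_7.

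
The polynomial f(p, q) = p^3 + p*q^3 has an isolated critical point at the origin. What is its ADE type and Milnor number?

The Hessian of f at 0 has rank 0. Corank 2; j^3 = p^3 is a perfect cube, so E-series; the 4-jet and mu = 7 give E_7.

Type E7, Milnor number mu = 7.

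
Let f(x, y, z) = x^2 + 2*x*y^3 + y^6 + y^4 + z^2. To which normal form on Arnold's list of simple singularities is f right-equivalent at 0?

A_{3}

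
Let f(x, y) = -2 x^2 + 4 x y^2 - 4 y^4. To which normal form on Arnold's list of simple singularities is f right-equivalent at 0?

A3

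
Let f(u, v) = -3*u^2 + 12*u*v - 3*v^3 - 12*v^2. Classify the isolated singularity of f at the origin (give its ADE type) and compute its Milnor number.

Type A_{2}, Milnor number mu = 2.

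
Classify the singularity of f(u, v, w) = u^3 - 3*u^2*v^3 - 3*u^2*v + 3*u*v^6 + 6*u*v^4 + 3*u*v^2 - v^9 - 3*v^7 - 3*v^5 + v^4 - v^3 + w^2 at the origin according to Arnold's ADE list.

E_6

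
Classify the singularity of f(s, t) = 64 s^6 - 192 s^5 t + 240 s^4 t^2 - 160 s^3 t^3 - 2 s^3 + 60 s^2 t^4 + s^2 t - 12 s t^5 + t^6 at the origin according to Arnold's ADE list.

The Hessian of f at 0 has rank 0. Corank 2; j^3 = -s^2*(2*s - t) has shape L^2 M (L != M), so D-series; mu = 7 gives D_7.

D7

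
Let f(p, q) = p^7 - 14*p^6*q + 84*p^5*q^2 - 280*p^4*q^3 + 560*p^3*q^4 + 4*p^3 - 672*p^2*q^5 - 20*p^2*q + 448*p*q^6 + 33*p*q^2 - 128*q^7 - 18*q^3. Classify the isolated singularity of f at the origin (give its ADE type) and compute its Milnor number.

The Hessian of f at 0 is [[0, 0], [0, 0]] with rank 0, so corank 2. A Groebner basis of the Jacobian ideal J(f) in C{p,q} is {128*p*q/7 + q^6 - 192*q^2/7, p*q^2 - 3*q^3/2, p^2 - 7*p*q/2 + 3*q^2}; counting standard monomials gives mu = 8. Corank 2; j^3 = (p - 2*q)*(2*p - 3*q)^2 has shape L^2 M (L != M), so D-series; mu = 8 gives D_8.

Type D8, Milnor number mu = 8.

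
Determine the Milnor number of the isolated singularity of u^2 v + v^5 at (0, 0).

6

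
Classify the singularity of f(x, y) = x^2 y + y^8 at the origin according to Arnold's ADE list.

The Hessian of f at 0 is [[0, 0], [0, 0]] with rank 0, so corank 2. A Groebner basis of the Jacobian ideal J(f) in C{x,y} is {x^2/8 + y^7, x^3, x*y}; counting standard monomials gives mu = 9. Corank 2; j^3 = x^2*y has shape L^2 M (L != M), so D-series; mu = 9 gives D_9.

D9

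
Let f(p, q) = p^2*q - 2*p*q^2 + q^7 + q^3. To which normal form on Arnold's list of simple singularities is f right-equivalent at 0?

D_{8}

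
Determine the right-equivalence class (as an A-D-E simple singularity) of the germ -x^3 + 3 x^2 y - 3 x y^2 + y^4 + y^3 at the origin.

E_{6}

The Hessian of f at 0 is [[0, 0], [0, 0]] with rank 0, so corank 2. A Groebner basis of the Jacobian ideal J(f) in C{x,y} is {y^3, x^2 - 2*x*y + y^2}; counting standard monomials gives mu = 6. Corank 2; j^3 = -(x - y)^3 is a perfect cube, so E-series; the 4-jet and mu = 6 give E_6.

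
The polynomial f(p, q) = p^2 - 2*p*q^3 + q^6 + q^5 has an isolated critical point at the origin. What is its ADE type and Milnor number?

Type A4, Milnor number mu = 4.

The Hessian of f at 0 is [[2, 0], [0, 0]] with rank 1, so corank 1. A Groebner basis of the Jacobian ideal J(f) in C{p,q} is {-p + q^3, p^2, p*q}; counting standard monomials gives mu = 4. Corank 1: A-series; mu = 4 gives A_4.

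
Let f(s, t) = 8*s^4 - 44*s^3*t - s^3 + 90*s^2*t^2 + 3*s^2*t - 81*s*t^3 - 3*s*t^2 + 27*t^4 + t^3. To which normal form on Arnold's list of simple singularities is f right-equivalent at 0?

The Hessian of f at 0 is [[0, 0], [0, 0]] with rank 0, so corank 2. A Groebner basis of the Jacobian ideal J(f) in C{s,t} is {3*s^2/4 - 3*s*t/2 + t^4 + t^3/4 + 3*t^2/4, s^3 - 15*s^2/4 + 15*s*t/2 - 9*t^3/4 - 15*t^2/4, s^2*t - 9*s^2/4 + 9*s*t/2 - 7*t^3/4 - 9*t^2/4, -s^2 + s*t^2 + 2*s*t - 4*t^3/3 - t^2}; counting standard monomials gives mu = 7. Corank 2; j^3 = -(s - t)^3 is a perfect cube, so E-series; the 4-jet and mu = 7 give E_7.

E_7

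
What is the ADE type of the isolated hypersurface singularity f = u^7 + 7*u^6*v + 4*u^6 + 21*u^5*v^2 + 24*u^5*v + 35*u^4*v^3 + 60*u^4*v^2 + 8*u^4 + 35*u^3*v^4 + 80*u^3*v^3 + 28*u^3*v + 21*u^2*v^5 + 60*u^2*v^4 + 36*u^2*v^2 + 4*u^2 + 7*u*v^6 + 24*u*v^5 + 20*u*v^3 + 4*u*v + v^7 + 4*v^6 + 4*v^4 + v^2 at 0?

A_{6}

The Hessian of f at 0 is [[8, 4], [4, 2]] with rank 1, so corank 1. A Groebner basis of the Jacobian ideal J(f) in C{u,v} is {8*u*v + v^4 + 4*v^2, u*v^2 + 4*u/3 + 2*v^3/3 + 2*v/3, u^2 + u*v + v^2/4}; counting standard monomials gives mu = 6. Corank 1: A-series; mu = 6 gives A_6.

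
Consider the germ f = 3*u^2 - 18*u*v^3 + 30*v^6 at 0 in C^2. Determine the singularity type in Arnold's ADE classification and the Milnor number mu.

The Hessian of f at 0 has rank 1. Corank 1: A-series; mu = 5 gives A_5.

Type A_{5}, Milnor number mu = 5.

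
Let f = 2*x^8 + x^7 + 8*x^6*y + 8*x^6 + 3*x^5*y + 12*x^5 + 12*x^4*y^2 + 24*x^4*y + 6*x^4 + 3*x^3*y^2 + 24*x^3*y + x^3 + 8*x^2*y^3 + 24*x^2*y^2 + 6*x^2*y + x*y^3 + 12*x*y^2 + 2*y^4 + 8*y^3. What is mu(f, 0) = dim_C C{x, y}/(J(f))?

7

The Hessian of f at 0 has rank 0. Corank 2; j^3 = (x + 2*y)^3 is a perfect cube, so E-series; the 4-jet and mu = 7 give E_7.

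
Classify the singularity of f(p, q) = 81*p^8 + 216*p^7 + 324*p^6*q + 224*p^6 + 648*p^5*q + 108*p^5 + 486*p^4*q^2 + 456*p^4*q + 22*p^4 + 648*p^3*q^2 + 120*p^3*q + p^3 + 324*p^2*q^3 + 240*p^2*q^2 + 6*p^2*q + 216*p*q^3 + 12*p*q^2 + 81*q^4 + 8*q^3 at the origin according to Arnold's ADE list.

E_6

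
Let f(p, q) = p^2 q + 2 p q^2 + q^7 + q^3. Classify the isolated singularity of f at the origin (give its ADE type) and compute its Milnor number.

The Hessian of f at 0 has rank 0. Corank 2; j^3 = q*(p + q)^2 has shape L^2 M (L != M), so D-series; mu = 8 gives D_8.

Type D_8, Milnor number mu = 8.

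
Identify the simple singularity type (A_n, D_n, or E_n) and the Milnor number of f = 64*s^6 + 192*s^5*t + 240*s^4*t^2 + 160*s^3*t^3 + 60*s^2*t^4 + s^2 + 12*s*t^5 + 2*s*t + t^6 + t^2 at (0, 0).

Type A_{5}, Milnor number mu = 5.

The Hessian of f at 0 has rank 1. Corank 1: A-series; mu = 5 gives A_5.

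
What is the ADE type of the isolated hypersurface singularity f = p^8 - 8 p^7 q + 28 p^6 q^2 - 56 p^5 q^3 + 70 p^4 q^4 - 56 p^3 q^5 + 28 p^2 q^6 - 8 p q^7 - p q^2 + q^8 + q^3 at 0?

The Hessian of f at 0 has rank 0. Corank 2; j^3 = -q^2*(p - q) has shape L^2 M (L != M), so D-series; mu = 9 gives D_9.

D_9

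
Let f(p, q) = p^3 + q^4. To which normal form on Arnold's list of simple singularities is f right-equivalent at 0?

E_{6}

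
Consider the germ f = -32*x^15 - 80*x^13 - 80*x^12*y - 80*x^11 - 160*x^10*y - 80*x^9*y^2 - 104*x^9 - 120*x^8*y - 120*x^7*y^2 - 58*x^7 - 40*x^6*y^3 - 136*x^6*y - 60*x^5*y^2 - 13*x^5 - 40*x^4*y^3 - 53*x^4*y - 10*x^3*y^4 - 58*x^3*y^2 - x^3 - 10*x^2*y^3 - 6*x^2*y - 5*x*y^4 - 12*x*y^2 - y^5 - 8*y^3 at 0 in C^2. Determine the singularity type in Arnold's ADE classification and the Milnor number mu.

Type E_8, Milnor number mu = 8.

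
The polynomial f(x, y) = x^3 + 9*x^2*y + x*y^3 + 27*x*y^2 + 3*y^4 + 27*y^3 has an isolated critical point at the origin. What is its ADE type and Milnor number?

Type E7, Milnor number mu = 7.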